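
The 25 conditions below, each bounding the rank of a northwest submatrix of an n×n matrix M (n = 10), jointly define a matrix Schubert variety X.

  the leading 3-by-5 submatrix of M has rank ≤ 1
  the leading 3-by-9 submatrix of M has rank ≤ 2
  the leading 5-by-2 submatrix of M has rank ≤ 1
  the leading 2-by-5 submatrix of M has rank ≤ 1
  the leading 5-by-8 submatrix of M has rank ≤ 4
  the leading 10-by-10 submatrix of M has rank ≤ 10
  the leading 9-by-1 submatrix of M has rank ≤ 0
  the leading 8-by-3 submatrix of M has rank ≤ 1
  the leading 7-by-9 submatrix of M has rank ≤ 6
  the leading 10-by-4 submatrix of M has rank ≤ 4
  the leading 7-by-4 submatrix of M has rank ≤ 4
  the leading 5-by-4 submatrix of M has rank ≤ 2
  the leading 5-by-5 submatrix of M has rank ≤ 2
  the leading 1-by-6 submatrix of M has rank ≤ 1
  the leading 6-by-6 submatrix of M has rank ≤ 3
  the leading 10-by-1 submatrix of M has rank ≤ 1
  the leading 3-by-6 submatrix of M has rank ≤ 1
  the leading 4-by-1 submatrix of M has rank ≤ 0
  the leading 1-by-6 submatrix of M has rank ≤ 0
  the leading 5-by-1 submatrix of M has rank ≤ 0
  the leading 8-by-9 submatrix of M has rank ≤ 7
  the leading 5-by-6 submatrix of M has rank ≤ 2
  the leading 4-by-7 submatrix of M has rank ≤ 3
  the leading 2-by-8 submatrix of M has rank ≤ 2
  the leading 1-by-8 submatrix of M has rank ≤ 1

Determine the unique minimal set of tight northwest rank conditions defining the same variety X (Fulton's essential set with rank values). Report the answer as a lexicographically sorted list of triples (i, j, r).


Recovering R(i,j) via the rank-extension bound from the 25 conditions:

  R[1]: 0, 0, 0, 0, 0, 0, 1, 1, 1, 1
  R[2]: 0, 1, 1, 1, 1, 1, 2, 2, 2, 2
  R[3]: 0, 1, 1, 1, 1, 1, 2, 2, 2, 3
  R[4]: 0, 1, 1, 2, 2, 2, 3, 3, 3, 4
  R[5]: 0, 1, 1, 2, 2, 2, 3, 4, 4, 5
  R[6]: 0, 1, 1, 2, 3, 3, 4, 5, 5, 6
  R[7]: 0, 1, 1, 2, 3, 4, 5, 6, 6, 7
  R[8]: 0, 1, 1, 2, 3, 4, 5, 6, 7, 8
  R[9]: 0, 1, 2, 3, 4, 5, 6, 7, 8, 9
  R[10]: 1, 2, 3, 4, 5, 6, 7, 8, 9, 10

so w = (7, 2, 10, 4, 8, 5, 6, 9, 3, 1).

D(w) has 27 cells with 6 SE-corners; essential set:

[(1, 6, 0), (3, 6, 1), (3, 9, 2), (5, 6, 2), (8, 3, 1), (9, 1, 0)]


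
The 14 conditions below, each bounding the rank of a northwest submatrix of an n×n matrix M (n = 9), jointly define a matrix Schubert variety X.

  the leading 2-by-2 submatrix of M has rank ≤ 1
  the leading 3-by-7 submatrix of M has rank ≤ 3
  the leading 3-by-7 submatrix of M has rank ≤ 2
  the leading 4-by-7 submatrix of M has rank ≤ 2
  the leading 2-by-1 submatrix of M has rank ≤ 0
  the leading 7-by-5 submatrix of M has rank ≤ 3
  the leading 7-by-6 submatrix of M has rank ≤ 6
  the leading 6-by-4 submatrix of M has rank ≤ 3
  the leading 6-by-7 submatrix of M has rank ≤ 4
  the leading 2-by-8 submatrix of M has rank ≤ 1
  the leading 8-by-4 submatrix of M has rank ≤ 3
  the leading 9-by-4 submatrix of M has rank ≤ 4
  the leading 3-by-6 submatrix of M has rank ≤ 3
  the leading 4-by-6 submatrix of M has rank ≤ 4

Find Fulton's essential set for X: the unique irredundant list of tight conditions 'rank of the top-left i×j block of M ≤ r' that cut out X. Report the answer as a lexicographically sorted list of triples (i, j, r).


Rank table r_w(9×9) implied by the 14 constraints:

  0 | 1 | 1 | 1 | 1 | 1 | 1 | 1 | 1
  0 | 1 | 1 | 1 | 1 | 1 | 1 | 1 | 2
  1 | 2 | 2 | 2 | 2 | 2 | 2 | 2 | 3
  1 | 2 | 2 | 2 | 2 | 2 | 2 | 3 | 4
  1 | 2 | 3 | 3 | 3 | 3 | 3 | 4 | 5
  1 | 2 | 3 | 3 | 3 | 4 | 4 | 5 | 6
  1 | 2 | 3 | 3 | 3 | 4 | 5 | 6 | 7
  1 | 2 | 3 | 3 | 4 | 5 | 6 | 7 | 8
  1 | 2 | 3 | 4 | 5 | 6 | 7 | 8 | 9

reading off 1-entries of Δ²R: w = (2, 9, 1, 8, 3, 6, 7, 5, 4).

Fulton essential set (5 of the 18 Rothe cells):

[(2, 1, 0), (2, 8, 1), (4, 7, 2), (7, 5, 3), (8, 4, 3)]


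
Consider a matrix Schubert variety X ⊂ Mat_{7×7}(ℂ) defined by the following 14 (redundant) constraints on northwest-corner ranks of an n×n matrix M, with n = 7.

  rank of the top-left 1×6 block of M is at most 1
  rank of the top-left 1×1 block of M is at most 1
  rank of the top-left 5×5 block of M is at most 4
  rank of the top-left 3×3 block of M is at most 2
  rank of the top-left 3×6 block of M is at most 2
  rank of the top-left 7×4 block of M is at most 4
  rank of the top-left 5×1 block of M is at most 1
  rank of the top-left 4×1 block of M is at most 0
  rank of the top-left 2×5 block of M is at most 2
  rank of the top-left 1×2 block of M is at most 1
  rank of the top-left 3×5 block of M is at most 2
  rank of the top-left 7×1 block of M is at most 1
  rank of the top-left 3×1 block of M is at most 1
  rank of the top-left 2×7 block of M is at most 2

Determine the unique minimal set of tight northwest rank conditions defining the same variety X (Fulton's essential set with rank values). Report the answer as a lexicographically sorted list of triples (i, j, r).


Reconstructing r_w from the 14 given conditions:

  R[1]: 0 1 1 1 1 1 1
  R[2]: 0 1 2 2 2 2 2
  R[3]: 0 1 2 2 2 2 3
  R[4]: 0 1 2 3 3 3 4
  R[5]: 1 2 3 4 4 4 5
  R[6]: 1 2 3 4 5 5 6
  R[7]: 1 2 3 4 5 6 7

hence w(1..7) = (2, 3, 7, 4, 1, 5, 6).

|D(w)|=7, |Ess(w)|=2:

[(3, 6, 2), (4, 1, 0)]


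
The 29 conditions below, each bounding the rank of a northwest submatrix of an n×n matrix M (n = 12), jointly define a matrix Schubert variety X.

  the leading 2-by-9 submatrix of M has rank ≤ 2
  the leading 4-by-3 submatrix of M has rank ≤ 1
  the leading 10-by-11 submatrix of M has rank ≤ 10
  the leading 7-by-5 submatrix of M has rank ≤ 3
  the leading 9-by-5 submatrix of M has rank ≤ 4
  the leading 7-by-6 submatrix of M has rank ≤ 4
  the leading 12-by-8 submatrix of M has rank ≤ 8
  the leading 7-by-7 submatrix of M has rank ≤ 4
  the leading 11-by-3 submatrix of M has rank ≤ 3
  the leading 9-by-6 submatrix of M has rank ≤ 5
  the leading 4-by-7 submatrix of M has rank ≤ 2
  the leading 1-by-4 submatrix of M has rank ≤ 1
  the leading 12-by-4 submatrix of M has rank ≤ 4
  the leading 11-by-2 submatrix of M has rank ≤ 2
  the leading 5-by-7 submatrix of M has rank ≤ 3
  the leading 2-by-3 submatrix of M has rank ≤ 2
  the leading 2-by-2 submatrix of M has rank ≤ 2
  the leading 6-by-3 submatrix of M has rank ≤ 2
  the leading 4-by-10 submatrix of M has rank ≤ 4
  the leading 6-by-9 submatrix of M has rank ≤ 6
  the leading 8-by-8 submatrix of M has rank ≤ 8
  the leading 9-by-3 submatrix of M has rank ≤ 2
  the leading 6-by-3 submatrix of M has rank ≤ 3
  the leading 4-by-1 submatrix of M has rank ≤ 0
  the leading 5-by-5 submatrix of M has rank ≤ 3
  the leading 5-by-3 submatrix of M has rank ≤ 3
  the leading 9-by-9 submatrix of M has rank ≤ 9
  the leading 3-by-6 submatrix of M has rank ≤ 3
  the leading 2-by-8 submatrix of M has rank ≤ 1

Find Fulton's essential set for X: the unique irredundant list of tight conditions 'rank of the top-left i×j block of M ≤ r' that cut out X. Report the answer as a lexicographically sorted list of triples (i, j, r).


Recovering R(i,j) via the rank-extension bound from the 29 conditions:

  0, 1, 1, 1, 1, 1, 1, 1, 1, 1, 1, 1
  0, 1, 1, 1, 1, 1, 1, 1, 2, 2, 2, 2
  0, 1, 1, 2, 2, 2, 2, 2, 3, 3, 3, 3
  0, 1, 1, 2, 2, 2, 2, 3, 4, 4, 4, 4
  1, 2, 2, 3, 3, 3, 3, 4, 5, 5, 5, 5
  1, 2, 2, 3, 3, 4, 4, 5, 6, 6, 6, 6
  1, 2, 2, 3, 3, 4, 4, 5, 6, 7, 7, 7
  1, 2, 2, 3, 4, 5, 5, 6, 7, 8, 8, 8
  1, 2, 2, 3, 4, 5, 6, 7, 8, 9, 9, 9
  1, 2, 3, 4, 5, 6, 7, 8, 9, 10, 10, 10
  1, 2, 3, 4, 5, 6, 7, 8, 9, 10, 11, 11
  1, 2, 3, 4, 5, 6, 7, 8, 9, 10, 11, 12

second differences of R give the permutation w = (2, 9, 4, 8, 1, 6, 10, 5, 7, 3, 11, 12).

D(w) has 22 cells with 7 SE-corners; essential set:

[(2, 8, 1), (4, 1, 0), (4, 3, 1), (4, 7, 2), (7, 5, 3), (7, 7, 4), (9, 3, 2)]


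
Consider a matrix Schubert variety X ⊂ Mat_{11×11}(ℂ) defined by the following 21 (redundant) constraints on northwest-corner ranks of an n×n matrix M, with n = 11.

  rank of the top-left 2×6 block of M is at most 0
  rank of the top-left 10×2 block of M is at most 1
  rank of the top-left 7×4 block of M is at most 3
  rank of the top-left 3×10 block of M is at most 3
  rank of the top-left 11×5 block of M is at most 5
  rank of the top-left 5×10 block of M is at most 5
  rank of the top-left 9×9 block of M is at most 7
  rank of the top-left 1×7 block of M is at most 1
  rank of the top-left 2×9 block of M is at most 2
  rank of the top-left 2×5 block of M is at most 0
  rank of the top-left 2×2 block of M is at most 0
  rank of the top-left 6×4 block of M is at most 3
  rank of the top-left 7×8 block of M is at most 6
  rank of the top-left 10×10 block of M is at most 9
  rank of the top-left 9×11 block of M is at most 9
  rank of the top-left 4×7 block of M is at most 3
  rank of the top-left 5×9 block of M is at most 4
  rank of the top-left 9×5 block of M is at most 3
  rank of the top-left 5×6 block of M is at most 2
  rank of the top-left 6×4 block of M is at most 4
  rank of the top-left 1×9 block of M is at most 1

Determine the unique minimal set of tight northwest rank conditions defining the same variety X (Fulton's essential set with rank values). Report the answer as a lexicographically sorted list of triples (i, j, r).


The tightest implied rank at each (i,j), from the 21 conditions:

  0 | 0 | 0 | 0 | 0 | 0 | 1 | 1 | 1 | 1 | 1
  0 | 0 | 0 | 0 | 0 | 0 | 1 | 2 | 2 | 2 | 2
  1 | 1 | 1 | 1 | 1 | 1 | 2 | 3 | 3 | 3 | 3
  1 | 1 | 2 | 2 | 2 | 2 | 3 | 4 | 4 | 4 | 4
  1 | 1 | 2 | 2 | 2 | 2 | 3 | 4 | 4 | 5 | 5
  1 | 1 | 2 | 3 | 3 | 3 | 4 | 5 | 5 | 6 | 6
  1 | 1 | 2 | 3 | 3 | 4 | 5 | 6 | 6 | 7 | 7
  1 | 1 | 2 | 3 | 3 | 4 | 5 | 6 | 7 | 8 | 8
  1 | 1 | 2 | 3 | 3 | 4 | 5 | 6 | 7 | 8 | 9
  1 | 1 | 2 | 3 | 4 | 5 | 6 | 7 | 8 | 9 | 10
  1 | 2 | 3 | 4 | 5 | 6 | 7 | 8 | 9 | 10 | 11

reading off 1-entries of Δ²R: w = (7, 8, 1, 3, 10, 4, 6, 9, 11, 5, 2).

|D(w)|=26, |Ess(w)|=5:

[(2, 6, 0), (5, 6, 2), (5, 9, 4), (9, 5, 3), (10, 2, 1)]


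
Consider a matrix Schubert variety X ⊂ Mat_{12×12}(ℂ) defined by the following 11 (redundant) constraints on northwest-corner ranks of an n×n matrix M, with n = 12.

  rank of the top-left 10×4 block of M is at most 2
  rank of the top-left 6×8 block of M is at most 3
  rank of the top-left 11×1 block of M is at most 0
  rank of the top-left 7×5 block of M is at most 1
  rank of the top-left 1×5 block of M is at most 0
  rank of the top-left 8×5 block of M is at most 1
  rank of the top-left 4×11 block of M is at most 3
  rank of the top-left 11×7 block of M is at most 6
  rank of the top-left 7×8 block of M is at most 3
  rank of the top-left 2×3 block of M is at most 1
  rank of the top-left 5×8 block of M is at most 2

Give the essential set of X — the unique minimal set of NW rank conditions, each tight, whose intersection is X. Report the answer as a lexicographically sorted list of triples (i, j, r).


Reconstructing r_w from the 11 given conditions:

  row 1: 0 0 0 0 0 1 1 1 1 1 1 1
  row 2: 0 1 1 1 1 2 2 2 2 2 2 2
  row 3: 0 1 1 1 1 2 2 2 3 3 3 3
  row 4: 0 1 1 1 1 2 2 2 3 3 3 4
  row 5: 0 1 1 1 1 2 2 2 3 4 4 5
  row 6: 0 1 1 1 1 2 3 3 4 5 5 6
  row 7: 0 1 1 1 1 2 3 3 4 5 6 7
  row 8: 0 1 1 1 1 2 3 4 5 6 7 8
  row 9: 0 1 2 2 2 3 4 5 6 7 8 9
  row 10: 0 1 2 2 3 4 5 6 7 8 9 10
  row 11: 0 1 2 3 4 5 6 7 8 9 10 11
  row 12: 1 2 3 4 5 6 7 8 9 10 11 12

reading off 1-entries of Δ²R: w = (6, 2, 9, 12, 10, 7, 11, 8, 3, 5, 4, 1).

Fulton essential set (7 of the 43 Rothe cells):

[(1, 5, 0), (4, 11, 3), (5, 8, 2), (7, 8, 3), (8, 5, 1), (10, 4, 2), (11, 1, 0)]


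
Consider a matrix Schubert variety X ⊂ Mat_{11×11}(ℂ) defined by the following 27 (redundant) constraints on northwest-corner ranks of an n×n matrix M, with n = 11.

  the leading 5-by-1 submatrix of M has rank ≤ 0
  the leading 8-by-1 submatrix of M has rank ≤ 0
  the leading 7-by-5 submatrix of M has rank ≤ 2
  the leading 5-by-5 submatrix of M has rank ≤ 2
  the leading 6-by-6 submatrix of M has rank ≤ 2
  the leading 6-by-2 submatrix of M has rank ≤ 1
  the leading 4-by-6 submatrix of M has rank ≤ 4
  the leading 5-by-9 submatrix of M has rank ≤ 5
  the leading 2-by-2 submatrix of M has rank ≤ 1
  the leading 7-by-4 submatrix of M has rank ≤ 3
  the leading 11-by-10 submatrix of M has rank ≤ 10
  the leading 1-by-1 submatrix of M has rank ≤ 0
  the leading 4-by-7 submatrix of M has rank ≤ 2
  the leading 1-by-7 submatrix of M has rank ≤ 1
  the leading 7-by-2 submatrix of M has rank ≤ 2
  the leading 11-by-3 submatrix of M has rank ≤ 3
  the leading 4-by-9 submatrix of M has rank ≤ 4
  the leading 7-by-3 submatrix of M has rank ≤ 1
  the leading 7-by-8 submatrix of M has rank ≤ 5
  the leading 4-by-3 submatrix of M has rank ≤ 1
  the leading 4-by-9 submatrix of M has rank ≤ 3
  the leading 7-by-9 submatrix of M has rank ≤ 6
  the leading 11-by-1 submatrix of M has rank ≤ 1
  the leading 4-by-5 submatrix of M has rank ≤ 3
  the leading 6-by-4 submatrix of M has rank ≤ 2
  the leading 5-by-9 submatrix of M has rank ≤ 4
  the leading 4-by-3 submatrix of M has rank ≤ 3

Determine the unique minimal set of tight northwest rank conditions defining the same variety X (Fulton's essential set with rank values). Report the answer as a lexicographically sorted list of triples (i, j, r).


Propagating the 27 rank bounds to every northwest block:

  0, 1, 1, 1, 1, 1, 1, 1, 1, 1, 1
  0, 1, 1, 2, 2, 2, 2, 2, 2, 2, 2
  0, 1, 1, 2, 2, 2, 2, 3, 3, 3, 3
  0, 1, 1, 2, 2, 2, 2, 3, 3, 4, 4
  0, 1, 1, 2, 2, 2, 3, 4, 4, 5, 5
  0, 1, 1, 2, 2, 2, 3, 4, 5, 6, 6
  0, 1, 1, 2, 2, 3, 4, 5, 6, 7, 7
  0, 1, 2, 3, 3, 4, 5, 6, 7, 8, 8
  1, 2, 3, 4, 4, 5, 6, 7, 8, 9, 9
  1, 2, 3, 4, 5, 6, 7, 8, 9, 10, 10
  1, 2, 3, 4, 5, 6, 7, 8, 9, 10, 11

reading off 1-entries of Δ²R: w = (2, 4, 8, 10, 7, 9, 6, 3, 1, 5, 11).

|D(w)|=26, |Ess(w)|=6:

[(4, 7, 2), (4, 9, 3), (6, 6, 2), (7, 3, 1), (7, 5, 2), (8, 1, 0)]


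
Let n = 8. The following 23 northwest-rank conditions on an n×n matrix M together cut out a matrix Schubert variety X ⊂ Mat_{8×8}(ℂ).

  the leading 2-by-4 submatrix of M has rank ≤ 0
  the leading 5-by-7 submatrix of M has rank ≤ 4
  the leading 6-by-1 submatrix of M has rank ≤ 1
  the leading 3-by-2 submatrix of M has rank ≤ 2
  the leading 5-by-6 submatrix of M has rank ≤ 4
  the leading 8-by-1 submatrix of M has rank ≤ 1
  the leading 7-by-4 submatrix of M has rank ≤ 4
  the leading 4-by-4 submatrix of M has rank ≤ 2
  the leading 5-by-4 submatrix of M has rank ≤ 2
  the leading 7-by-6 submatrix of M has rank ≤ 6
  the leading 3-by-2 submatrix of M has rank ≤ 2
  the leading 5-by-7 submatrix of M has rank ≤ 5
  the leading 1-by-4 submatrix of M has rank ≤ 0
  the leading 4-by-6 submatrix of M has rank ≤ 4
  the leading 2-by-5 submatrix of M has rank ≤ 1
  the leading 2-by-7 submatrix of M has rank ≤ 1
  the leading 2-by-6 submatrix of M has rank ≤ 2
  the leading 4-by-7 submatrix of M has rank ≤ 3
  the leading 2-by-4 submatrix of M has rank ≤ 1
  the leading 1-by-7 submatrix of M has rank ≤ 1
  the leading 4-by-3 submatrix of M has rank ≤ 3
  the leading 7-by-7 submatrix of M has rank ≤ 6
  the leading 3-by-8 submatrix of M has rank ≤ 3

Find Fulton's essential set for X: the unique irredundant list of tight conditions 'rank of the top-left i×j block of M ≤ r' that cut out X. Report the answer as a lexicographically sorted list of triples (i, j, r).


The tightest implied rank at each (i,j), from the 23 conditions:

  i=1: 0 0 0 0 1 1 1 1
  i=2: 0 0 0 0 1 1 1 2
  i=3: 1 1 1 1 2 2 2 3
  i=4: 1 2 2 2 3 3 3 4
  i=5: 1 2 2 2 3 4 4 5
  i=6: 1 2 3 3 4 5 5 6
  i=7: 1 2 3 4 5 6 6 7
  i=8: 1 2 3 4 5 6 7 8

second differences of R give the permutation w = (5, 8, 1, 2, 6, 3, 4, 7).

Fulton essential set (3 of the 12 Rothe cells):

[(2, 4, 0), (2, 7, 1), (5, 4, 2)]


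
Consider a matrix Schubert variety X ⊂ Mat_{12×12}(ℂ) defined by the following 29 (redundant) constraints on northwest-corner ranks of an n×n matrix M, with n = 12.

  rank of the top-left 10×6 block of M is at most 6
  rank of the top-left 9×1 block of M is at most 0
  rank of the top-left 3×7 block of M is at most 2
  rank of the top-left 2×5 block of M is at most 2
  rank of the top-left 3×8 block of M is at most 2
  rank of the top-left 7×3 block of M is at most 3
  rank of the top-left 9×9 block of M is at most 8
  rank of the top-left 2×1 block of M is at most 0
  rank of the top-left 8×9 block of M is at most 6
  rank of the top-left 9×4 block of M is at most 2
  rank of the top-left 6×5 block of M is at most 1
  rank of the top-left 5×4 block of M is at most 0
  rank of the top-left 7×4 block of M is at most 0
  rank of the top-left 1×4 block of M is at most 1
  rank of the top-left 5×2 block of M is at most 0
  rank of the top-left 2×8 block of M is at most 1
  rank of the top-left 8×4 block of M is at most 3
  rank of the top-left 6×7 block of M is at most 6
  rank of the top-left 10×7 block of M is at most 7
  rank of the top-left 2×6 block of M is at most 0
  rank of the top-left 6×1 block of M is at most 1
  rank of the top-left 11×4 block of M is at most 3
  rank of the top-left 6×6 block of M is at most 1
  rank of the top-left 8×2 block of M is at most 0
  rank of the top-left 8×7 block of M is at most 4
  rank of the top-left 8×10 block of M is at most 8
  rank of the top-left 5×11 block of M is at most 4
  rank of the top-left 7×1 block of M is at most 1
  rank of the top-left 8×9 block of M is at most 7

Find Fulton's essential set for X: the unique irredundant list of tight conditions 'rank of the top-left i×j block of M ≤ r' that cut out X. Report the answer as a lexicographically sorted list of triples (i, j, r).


Recovering R(i,j) via the rank-extension bound from the 29 conditions:

  row 1: 0 0 0 0 0 0 1 1 1 1 1 1
  row 2: 0 0 0 0 0 0 1 1 2 2 2 2
  row 3: 0 0 0 0 1 1 2 2 3 3 3 3
  row 4: 0 0 0 0 1 1 2 3 4 4 4 4
  row 5: 0 0 0 0 1 1 2 3 4 4 4 5
  row 6: 0 0 0 0 1 1 2 3 4 5 5 6
  row 7: 0 0 0 0 1 2 3 4 5 6 6 7
  row 8: 0 0 1 1 2 3 4 5 6 7 7 8
  row 9: 0 1 2 2 3 4 5 6 7 8 8 9
  row 10: 1 2 3 3 4 5 6 7 8 9 9 10
  row 11: 1 2 3 3 4 5 6 7 8 9 10 11
  row 12: 1 2 3 4 5 6 7 8 9 10 11 12

reading off 1-entries of Δ²R: w = (7, 9, 5, 8, 12, 10, 6, 3, 2, 1, 11, 4).

|D(w)|=42, |Ess(w)|=8:

[(2, 6, 0), (2, 8, 1), (5, 11, 4), (6, 6, 1), (7, 4, 0), (8, 2, 0), (9, 1, 0), (11, 4, 3)]


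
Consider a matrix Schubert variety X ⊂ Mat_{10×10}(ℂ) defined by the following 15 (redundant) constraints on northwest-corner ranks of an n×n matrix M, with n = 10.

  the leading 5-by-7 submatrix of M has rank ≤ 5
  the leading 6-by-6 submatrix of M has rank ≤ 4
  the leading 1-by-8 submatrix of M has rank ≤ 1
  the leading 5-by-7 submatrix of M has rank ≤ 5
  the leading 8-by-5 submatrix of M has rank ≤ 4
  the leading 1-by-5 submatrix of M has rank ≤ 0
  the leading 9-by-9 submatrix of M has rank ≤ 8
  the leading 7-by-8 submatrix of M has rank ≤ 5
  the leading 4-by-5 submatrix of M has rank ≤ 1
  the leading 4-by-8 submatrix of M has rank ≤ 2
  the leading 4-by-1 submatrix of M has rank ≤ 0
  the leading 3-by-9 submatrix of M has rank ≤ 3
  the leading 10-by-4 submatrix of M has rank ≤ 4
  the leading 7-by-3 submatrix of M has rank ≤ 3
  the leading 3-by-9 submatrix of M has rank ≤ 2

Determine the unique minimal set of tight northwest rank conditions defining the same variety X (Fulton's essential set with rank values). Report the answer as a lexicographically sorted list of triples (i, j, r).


Reconstructing r_w from the 15 given conditions:

  R[1]: 0, 0, 0, 0, 0, 1, 1, 1, 1, 1
  R[2]: 0, 1, 1, 1, 1, 2, 2, 2, 2, 2
  R[3]: 0, 1, 1, 1, 1, 2, 2, 2, 2, 3
  R[4]: 0, 1, 1, 1, 1, 2, 2, 2, 3, 4
  R[5]: 1, 2, 2, 2, 2, 3, 3, 3, 4, 5
  R[6]: 1, 2, 3, 3, 3, 4, 4, 4, 5, 6
  R[7]: 1, 2, 3, 4, 4, 5, 5, 5, 6, 7
  R[8]: 1, 2, 3, 4, 4, 5, 6, 6, 7, 8
  R[9]: 1, 2, 3, 4, 5, 6, 7, 7, 8, 9
  R[10]: 1, 2, 3, 4, 5, 6, 7, 8, 9, 10

second differences of R give the permutation w = (6, 2, 10, 9, 1, 3, 4, 7, 5, 8).

ℓ(w)=20; the 6 essential cells (i,j,r):

[(1, 5, 0), (3, 9, 2), (4, 1, 0), (4, 5, 1), (4, 8, 2), (8, 5, 4)]


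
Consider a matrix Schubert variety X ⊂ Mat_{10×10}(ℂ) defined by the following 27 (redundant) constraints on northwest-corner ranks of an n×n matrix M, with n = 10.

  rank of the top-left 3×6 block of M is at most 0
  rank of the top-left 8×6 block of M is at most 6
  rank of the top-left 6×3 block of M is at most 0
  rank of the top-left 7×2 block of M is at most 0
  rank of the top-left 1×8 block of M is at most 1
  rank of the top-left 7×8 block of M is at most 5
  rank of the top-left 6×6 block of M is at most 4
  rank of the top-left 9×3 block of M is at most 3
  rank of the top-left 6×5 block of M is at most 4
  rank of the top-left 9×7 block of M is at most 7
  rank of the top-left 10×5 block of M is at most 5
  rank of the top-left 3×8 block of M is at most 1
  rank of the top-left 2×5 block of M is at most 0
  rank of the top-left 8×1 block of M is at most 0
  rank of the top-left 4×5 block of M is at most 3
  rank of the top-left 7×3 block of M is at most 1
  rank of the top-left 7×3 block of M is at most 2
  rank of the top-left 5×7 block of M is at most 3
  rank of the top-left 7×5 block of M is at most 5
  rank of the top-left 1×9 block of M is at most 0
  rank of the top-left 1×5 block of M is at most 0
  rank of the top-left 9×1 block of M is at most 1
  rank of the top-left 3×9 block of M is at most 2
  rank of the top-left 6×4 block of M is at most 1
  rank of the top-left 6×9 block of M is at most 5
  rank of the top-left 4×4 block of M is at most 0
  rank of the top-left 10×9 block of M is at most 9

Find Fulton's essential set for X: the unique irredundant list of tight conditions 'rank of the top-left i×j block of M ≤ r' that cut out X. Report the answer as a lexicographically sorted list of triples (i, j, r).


Recovering R(i,j) via the rank-extension bound from the 27 conditions:

  R[1]: 0 | 0 | 0 | 0 | 0 | 0 | 0 | 0 | 0 | 1
  R[2]: 0 | 0 | 0 | 0 | 0 | 0 | 1 | 1 | 1 | 2
  R[3]: 0 | 0 | 0 | 0 | 0 | 0 | 1 | 1 | 2 | 3
  R[4]: 0 | 0 | 0 | 0 | 1 | 1 | 2 | 2 | 3 | 4
  R[5]: 0 | 0 | 0 | 1 | 2 | 2 | 3 | 3 | 4 | 5
  R[6]: 0 | 0 | 0 | 1 | 2 | 3 | 4 | 4 | 5 | 6
  R[7]: 0 | 0 | 1 | 2 | 3 | 4 | 5 | 5 | 6 | 7
  R[8]: 0 | 1 | 2 | 3 | 4 | 5 | 6 | 6 | 7 | 8
  R[9]: 1 | 2 | 3 | 4 | 5 | 6 | 7 | 7 | 8 | 9
  R[10]: 1 | 2 | 3 | 4 | 5 | 6 | 7 | 8 | 9 | 10

the unique w with this rank table is (10, 7, 9, 5, 4, 6, 3, 2, 1, 8).

|D(w)|=35, |Ess(w)|=7:

[(1, 9, 0), (3, 6, 0), (3, 8, 1), (4, 4, 0), (6, 3, 0), (7, 2, 0), (8, 1, 0)]


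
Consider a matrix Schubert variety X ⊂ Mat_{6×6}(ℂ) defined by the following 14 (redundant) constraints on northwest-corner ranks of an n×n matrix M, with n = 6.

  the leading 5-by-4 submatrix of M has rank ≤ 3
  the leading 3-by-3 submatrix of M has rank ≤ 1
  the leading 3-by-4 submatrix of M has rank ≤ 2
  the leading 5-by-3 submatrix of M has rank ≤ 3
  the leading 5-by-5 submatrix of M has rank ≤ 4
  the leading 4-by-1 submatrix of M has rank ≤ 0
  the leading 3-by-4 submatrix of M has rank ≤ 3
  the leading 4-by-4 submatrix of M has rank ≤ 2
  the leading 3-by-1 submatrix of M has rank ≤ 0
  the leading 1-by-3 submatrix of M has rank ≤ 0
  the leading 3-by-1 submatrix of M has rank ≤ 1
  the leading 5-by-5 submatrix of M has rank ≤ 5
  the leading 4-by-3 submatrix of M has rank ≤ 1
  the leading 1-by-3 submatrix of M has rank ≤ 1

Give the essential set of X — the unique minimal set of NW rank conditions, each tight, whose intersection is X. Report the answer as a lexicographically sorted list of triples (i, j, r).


Propagating the 14 rank bounds to every northwest block:

  R[1]: 0 | 0 | 0 | 1 | 1 | 1
  R[2]: 0 | 1 | 1 | 2 | 2 | 2
  R[3]: 0 | 1 | 1 | 2 | 3 | 3
  R[4]: 0 | 1 | 1 | 2 | 3 | 4
  R[5]: 1 | 2 | 2 | 3 | 4 | 5
  R[6]: 1 | 2 | 3 | 4 | 5 | 6

so w = (4, 2, 5, 6, 1, 3).

Fulton essential set (3 of the 8 Rothe cells):

[(1, 3, 0), (4, 1, 0), (4, 3, 1)]


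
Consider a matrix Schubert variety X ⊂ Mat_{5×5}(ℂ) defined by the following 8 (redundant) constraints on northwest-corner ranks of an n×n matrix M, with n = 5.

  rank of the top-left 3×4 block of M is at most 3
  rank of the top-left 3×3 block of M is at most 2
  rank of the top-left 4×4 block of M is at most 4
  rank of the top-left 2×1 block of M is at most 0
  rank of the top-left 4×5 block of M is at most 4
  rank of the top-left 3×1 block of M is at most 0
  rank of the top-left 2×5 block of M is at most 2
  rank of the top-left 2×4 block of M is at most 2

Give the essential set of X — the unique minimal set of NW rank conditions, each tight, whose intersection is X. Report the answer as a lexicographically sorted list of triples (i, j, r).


Reconstructing r_w from the 8 given conditions:

  i=1: 0  1  1  1  1
  i=2: 0  1  2  2  2
  i=3: 0  1  2  3  3
  i=4: 1  2  3  4  4
  i=5: 1  2  3  4  5

reading off 1-entries of Δ²R: w = (2, 3, 4, 1, 5).

Rothe diagram D(w) (3 cells), 1 SE-corner (essential condition):

[(3, 1, 0)]


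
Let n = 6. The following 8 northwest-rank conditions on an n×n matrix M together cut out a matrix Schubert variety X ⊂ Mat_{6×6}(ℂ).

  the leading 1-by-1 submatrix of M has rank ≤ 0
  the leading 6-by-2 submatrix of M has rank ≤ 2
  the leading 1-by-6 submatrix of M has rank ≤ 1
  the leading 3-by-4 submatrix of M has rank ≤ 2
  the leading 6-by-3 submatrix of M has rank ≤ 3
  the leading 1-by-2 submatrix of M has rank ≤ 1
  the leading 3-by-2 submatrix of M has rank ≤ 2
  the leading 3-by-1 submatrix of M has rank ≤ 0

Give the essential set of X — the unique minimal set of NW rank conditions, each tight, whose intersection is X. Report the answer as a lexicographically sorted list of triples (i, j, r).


The tightest implied rank at each (i,j), from the 8 conditions:

  0, 1, 1, 1, 1, 1
  0, 1, 2, 2, 2, 2
  0, 1, 2, 2, 3, 3
  1, 2, 3, 3, 4, 4
  1, 2, 3, 4, 5, 5
  1, 2, 3, 4, 5, 6

reading off 1-entries of Δ²R: w = (2, 3, 5, 1, 4, 6).

D(w) has 4 cells with 2 SE-corners; essential set:

[(3, 1, 0), (3, 4, 2)]


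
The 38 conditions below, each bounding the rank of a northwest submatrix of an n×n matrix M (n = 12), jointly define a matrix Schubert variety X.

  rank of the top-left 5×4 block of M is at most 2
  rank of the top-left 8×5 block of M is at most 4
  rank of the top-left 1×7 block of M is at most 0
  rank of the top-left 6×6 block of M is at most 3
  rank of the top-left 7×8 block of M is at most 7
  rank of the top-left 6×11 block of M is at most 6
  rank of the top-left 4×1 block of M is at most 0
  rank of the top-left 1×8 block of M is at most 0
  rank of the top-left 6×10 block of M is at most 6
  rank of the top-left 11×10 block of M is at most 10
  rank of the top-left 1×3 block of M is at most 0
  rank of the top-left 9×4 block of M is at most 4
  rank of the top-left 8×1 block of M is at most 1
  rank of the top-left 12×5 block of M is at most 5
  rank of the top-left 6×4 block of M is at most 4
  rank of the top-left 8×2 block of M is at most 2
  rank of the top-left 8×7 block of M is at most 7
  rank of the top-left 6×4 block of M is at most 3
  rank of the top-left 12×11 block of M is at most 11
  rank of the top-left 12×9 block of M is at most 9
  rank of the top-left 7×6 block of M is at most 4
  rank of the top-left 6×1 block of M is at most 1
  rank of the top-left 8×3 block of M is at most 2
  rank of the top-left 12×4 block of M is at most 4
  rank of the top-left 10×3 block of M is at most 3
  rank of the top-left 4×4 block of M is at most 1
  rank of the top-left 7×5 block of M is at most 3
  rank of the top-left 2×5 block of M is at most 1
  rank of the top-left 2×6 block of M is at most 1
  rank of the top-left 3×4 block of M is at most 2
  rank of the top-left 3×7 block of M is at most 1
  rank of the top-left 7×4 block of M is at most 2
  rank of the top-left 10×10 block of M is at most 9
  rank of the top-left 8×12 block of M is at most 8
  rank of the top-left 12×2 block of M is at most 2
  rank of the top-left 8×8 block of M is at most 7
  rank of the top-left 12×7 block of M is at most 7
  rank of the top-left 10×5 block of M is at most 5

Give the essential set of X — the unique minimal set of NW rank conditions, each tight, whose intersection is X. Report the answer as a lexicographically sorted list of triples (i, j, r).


Computing R[i][j] = min implied NW-rank bound (n=12, 38 conditions):

  R[1]: 0  0  0  0  0  0  0  0  1  1  1  1
  R[2]: 0  1  1  1  1  1  1  1  2  2  2  2
  R[3]: 0  1  1  1  1  1  1  2  3  3  3  3
  R[4]: 0  1  1  1  2  2  2  3  4  4  4  4
  R[5]: 1  2  2  2  3  3  3  4  5  5  5  5
  R[6]: 1  2  2  2  3  3  4  5  6  6  6  6
  R[7]: 1  2  2  2  3  4  5  6  7  7  7  7
  R[8]: 1  2  2  3  4  5  6  7  8  8  8  8
  R[9]: 1  2  3  4  5  6  7  8  9  9  9  9
  R[10]: 1  2  3  4  5  6  7  8  9  9  10  10
  R[11]: 1  2  3  4  5  6  7  8  9  10  11  11
  R[12]: 1  2  3  4  5  6  7  8  9  10  11  12

so w = (9, 2, 8, 5, 1, 7, 6, 4, 3, 11, 10, 12).

D(w) has 25 cells with 8 SE-corners; essential set:

[(1, 8, 0), (3, 7, 1), (4, 1, 0), (4, 4, 1), (6, 6, 3), (7, 4, 2), (8, 3, 2), (10, 10, 9)]


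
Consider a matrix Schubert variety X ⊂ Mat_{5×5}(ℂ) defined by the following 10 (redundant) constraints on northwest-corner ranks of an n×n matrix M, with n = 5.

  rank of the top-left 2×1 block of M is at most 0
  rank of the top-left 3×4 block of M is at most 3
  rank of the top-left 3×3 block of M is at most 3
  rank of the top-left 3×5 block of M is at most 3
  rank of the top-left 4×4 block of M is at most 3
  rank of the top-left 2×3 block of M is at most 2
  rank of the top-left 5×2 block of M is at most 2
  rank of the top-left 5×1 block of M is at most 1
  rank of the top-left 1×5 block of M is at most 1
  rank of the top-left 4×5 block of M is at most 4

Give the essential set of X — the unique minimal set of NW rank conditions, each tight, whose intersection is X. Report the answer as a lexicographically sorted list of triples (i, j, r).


Computing R[i][j] = min implied NW-rank bound (n=5, 10 conditions):

  row 1: 0  1  1  1  1
  row 2: 0  1  2  2  2
  row 3: 1  2  3  3  3
  row 4: 1  2  3  3  4
  row 5: 1  2  3  4  5

hence w(1..5) = (2, 3, 1, 5, 4).

Fulton essential set (2 of the 3 Rothe cells):

[(2, 1, 0), (4, 4, 3)]


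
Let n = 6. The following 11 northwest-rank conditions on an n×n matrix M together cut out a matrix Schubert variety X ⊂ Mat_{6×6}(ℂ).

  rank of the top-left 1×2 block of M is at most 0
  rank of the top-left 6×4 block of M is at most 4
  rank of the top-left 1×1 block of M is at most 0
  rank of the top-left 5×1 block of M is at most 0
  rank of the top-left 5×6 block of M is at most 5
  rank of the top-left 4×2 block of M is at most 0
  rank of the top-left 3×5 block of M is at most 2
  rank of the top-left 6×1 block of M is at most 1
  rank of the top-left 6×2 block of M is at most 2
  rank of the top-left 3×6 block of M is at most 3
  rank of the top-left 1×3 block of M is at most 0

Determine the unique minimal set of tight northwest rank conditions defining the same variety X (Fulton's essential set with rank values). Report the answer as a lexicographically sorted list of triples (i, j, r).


Rank table r_w(6×6) implied by the 11 constraints:

  i=1: 0, 0, 0, 1, 1, 1
  i=2: 0, 0, 1, 2, 2, 2
  i=3: 0, 0, 1, 2, 2, 3
  i=4: 0, 0, 1, 2, 3, 4
  i=5: 0, 1, 2, 3, 4, 5
  i=6: 1, 2, 3, 4, 5, 6

hence w(1..6) = (4, 3, 6, 5, 2, 1).

ℓ(w)=11; the 4 essential cells (i,j,r):

[(1, 3, 0), (3, 5, 2), (4, 2, 0), (5, 1, 0)]


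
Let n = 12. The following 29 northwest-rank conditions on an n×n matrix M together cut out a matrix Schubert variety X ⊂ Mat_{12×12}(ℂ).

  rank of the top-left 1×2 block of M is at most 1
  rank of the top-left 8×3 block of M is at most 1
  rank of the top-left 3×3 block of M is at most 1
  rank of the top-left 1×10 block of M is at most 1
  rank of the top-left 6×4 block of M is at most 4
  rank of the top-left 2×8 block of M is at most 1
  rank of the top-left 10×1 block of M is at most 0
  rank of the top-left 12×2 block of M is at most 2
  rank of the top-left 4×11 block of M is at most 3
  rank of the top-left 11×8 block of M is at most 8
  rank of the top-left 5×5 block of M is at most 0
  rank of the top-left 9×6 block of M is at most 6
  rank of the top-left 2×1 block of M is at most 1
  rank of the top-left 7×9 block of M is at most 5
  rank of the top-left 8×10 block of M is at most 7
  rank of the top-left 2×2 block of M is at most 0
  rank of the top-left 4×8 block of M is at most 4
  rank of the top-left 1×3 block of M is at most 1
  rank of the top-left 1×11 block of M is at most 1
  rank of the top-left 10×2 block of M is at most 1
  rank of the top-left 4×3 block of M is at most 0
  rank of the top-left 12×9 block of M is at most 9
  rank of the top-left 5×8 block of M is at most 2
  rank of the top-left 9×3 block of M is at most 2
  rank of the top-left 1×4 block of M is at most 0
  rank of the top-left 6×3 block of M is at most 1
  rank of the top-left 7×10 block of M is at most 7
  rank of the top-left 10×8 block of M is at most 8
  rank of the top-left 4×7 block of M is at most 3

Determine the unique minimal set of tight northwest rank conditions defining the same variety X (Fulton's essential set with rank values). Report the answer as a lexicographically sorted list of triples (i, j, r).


Propagating the 29 rank bounds to every northwest block:

  0, 0, 0, 0, 0, 1, 1, 1, 1, 1, 1, 1
  0, 0, 0, 0, 0, 1, 1, 1, 2, 2, 2, 2
  0, 0, 0, 0, 0, 1, 2, 2, 3, 3, 3, 3
  0, 0, 0, 0, 0, 1, 2, 2, 3, 3, 3, 4
  0, 0, 0, 0, 0, 1, 2, 2, 3, 4, 4, 5
  0, 1, 1, 1, 1, 2, 3, 3, 4, 5, 5, 6
  0, 1, 1, 2, 2, 3, 4, 4, 5, 6, 6, 7
  0, 1, 1, 2, 3, 4, 5, 5, 6, 7, 7, 8
  0, 1, 2, 3, 4, 5, 6, 6, 7, 8, 8, 9
  0, 1, 2, 3, 4, 5, 6, 7, 8, 9, 9, 10
  1, 2, 3, 4, 5, 6, 7, 8, 9, 10, 10, 11
  1, 2, 3, 4, 5, 6, 7, 8, 9, 10, 11, 12

giving w = (6, 9, 7, 12, 10, 2, 4, 5, 3, 8, 1, 11) via Δ²R.

6 SE-corners of the 38-cell Rothe diagram give Ess(w):

[(2, 8, 1), (4, 11, 3), (5, 5, 0), (5, 8, 2), (8, 3, 1), (10, 1, 0)]


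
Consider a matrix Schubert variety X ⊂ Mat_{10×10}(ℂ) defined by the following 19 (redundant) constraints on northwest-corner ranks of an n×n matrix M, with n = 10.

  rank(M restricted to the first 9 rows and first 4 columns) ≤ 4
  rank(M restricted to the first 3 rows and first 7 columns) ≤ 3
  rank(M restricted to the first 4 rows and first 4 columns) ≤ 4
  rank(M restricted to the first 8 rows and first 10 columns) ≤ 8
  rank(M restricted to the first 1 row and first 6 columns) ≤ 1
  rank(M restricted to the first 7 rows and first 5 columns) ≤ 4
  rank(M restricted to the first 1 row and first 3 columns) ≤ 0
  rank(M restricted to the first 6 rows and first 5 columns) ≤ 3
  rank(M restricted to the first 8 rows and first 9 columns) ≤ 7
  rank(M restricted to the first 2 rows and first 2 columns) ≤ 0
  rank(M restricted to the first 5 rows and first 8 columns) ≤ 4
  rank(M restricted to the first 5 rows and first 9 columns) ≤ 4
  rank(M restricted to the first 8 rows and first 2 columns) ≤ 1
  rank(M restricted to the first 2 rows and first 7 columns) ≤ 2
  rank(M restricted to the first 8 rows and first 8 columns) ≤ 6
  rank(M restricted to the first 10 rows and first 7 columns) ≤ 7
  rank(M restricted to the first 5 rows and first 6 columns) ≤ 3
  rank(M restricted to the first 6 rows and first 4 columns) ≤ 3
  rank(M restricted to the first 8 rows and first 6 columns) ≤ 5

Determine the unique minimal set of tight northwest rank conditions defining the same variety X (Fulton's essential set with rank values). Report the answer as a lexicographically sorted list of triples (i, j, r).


Recovering R(i,j) via the rank-extension bound from the 19 conditions:

  i=1: 0 | 0 | 0 | 1 | 1 | 1 | 1 | 1 | 1 | 1
  i=2: 0 | 0 | 1 | 2 | 2 | 2 | 2 | 2 | 2 | 2
  i=3: 1 | 1 | 2 | 3 | 3 | 3 | 3 | 3 | 3 | 3
  i=4: 1 | 1 | 2 | 3 | 3 | 3 | 4 | 4 | 4 | 4
  i=5: 1 | 1 | 2 | 3 | 3 | 3 | 4 | 4 | 4 | 5
  i=6: 1 | 1 | 2 | 3 | 3 | 4 | 5 | 5 | 5 | 6
  i=7: 1 | 1 | 2 | 3 | 4 | 5 | 6 | 6 | 6 | 7
  i=8: 1 | 1 | 2 | 3 | 4 | 5 | 6 | 6 | 7 | 8
  i=9: 1 | 2 | 3 | 4 | 5 | 6 | 7 | 7 | 8 | 9
  i=10: 1 | 2 | 3 | 4 | 5 | 6 | 7 | 8 | 9 | 10

the unique w with this rank table is (4, 3, 1, 7, 10, 6, 5, 9, 2, 8).

Fulton essential set (7 of the 18 Rothe cells):

[(1, 3, 0), (2, 2, 0), (5, 6, 3), (5, 9, 4), (6, 5, 3), (8, 2, 1), (8, 8, 6)]


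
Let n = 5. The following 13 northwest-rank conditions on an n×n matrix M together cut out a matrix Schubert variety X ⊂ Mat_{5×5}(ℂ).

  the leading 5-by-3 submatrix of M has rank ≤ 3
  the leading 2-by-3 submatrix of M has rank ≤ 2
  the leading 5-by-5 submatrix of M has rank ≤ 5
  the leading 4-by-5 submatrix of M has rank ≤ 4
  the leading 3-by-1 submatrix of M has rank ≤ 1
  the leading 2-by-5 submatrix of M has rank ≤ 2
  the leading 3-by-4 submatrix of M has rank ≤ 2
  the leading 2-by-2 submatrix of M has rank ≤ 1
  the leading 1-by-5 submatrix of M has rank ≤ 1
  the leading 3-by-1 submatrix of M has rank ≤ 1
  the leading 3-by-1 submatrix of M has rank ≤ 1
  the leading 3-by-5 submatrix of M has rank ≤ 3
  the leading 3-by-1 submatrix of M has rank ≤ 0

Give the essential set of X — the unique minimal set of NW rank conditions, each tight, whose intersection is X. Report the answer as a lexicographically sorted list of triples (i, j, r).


Recovering R(i,j) via the rank-extension bound from the 13 conditions:

  0 1 1 1 1
  0 1 2 2 2
  0 1 2 2 3
  1 2 3 3 4
  1 2 3 4 5

so w = (2, 3, 5, 1, 4).

D(w) has 4 cells with 2 SE-corners; essential set:

[(3, 1, 0), (3, 4, 2)]


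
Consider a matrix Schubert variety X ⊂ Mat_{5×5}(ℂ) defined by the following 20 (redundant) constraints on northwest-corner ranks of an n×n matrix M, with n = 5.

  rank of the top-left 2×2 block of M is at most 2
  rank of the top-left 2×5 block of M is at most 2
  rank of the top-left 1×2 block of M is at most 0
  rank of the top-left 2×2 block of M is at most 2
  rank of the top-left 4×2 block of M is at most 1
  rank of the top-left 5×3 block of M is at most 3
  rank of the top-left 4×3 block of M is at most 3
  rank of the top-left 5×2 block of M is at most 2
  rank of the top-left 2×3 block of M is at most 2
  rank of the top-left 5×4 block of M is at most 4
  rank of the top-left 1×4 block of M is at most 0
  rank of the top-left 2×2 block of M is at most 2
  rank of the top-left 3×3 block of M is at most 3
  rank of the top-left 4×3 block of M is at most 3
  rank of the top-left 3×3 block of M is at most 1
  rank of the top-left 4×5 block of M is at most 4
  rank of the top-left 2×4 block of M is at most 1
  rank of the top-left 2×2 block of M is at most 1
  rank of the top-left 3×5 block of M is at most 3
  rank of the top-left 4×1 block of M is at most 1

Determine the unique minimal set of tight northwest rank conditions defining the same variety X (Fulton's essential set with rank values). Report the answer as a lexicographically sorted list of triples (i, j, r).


Reconstructing r_w from the 20 given conditions:

  R[1]: 0 | 0 | 0 | 0 | 1
  R[2]: 1 | 1 | 1 | 1 | 2
  R[3]: 1 | 1 | 1 | 2 | 3
  R[4]: 1 | 1 | 2 | 3 | 4
  R[5]: 1 | 2 | 3 | 4 | 5

hence w(1..5) = (5, 1, 4, 3, 2).

ℓ(w)=7; the 3 essential cells (i,j,r):

[(1, 4, 0), (3, 3, 1), (4, 2, 1)]


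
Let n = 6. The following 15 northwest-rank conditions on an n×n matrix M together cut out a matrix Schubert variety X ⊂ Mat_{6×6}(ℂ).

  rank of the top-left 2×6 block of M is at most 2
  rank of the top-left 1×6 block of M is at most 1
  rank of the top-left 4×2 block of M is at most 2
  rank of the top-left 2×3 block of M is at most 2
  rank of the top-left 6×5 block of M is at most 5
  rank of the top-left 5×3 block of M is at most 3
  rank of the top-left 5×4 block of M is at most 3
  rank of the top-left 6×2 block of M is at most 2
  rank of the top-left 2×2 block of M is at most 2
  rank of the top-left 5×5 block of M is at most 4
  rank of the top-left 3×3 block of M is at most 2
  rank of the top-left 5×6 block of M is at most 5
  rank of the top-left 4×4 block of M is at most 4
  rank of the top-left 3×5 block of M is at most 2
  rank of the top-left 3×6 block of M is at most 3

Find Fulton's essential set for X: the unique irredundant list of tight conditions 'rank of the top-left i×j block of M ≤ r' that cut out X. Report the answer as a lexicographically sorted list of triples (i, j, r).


Reconstructing r_w from the 15 given conditions:

  1  1  1  1  1  1
  1  2  2  2  2  2
  1  2  2  2  2  3
  1  2  3  3  3  4
  1  2  3  3  4  5
  1  2  3  4  5  6

hence w(1..6) = (1, 2, 6, 3, 5, 4).

2 SE-corners of the 4-cell Rothe diagram give Ess(w):

[(3, 5, 2), (5, 4, 3)]
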